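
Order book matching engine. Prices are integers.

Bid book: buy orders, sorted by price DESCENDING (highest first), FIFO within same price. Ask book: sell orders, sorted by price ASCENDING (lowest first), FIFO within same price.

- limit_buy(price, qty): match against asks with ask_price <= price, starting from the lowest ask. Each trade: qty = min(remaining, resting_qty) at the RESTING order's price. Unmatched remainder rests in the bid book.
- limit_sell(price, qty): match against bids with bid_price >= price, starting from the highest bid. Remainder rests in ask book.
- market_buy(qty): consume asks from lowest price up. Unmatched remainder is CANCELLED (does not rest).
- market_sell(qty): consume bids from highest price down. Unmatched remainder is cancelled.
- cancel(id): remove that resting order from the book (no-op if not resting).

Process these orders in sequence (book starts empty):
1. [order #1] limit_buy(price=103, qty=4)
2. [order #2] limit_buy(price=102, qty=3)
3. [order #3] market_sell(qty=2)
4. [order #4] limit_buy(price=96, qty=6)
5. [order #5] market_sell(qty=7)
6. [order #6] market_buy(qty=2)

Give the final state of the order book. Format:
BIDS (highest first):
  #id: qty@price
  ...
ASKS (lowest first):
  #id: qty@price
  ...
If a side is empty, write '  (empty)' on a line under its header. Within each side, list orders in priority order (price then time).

After op 1 [order #1] limit_buy(price=103, qty=4): fills=none; bids=[#1:4@103] asks=[-]
After op 2 [order #2] limit_buy(price=102, qty=3): fills=none; bids=[#1:4@103 #2:3@102] asks=[-]
After op 3 [order #3] market_sell(qty=2): fills=#1x#3:2@103; bids=[#1:2@103 #2:3@102] asks=[-]
After op 4 [order #4] limit_buy(price=96, qty=6): fills=none; bids=[#1:2@103 #2:3@102 #4:6@96] asks=[-]
After op 5 [order #5] market_sell(qty=7): fills=#1x#5:2@103 #2x#5:3@102 #4x#5:2@96; bids=[#4:4@96] asks=[-]
After op 6 [order #6] market_buy(qty=2): fills=none; bids=[#4:4@96] asks=[-]

Answer: BIDS (highest first):
  #4: 4@96
ASKS (lowest first):
  (empty)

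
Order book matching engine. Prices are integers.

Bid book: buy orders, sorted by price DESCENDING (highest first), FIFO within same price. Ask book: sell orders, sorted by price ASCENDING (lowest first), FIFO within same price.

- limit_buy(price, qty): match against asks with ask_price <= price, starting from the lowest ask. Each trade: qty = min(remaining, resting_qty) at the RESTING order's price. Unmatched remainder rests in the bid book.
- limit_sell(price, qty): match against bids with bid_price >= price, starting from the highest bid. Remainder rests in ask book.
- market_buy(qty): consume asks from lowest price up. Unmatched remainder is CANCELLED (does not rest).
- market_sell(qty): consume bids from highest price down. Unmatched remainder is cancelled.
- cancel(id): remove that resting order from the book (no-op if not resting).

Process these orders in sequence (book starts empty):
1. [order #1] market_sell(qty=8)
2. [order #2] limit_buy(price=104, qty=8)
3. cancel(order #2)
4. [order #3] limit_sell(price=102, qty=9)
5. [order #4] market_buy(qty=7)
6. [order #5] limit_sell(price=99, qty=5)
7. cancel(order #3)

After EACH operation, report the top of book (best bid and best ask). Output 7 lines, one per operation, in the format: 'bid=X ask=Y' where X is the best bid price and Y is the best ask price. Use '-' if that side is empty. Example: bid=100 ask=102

After op 1 [order #1] market_sell(qty=8): fills=none; bids=[-] asks=[-]
After op 2 [order #2] limit_buy(price=104, qty=8): fills=none; bids=[#2:8@104] asks=[-]
After op 3 cancel(order #2): fills=none; bids=[-] asks=[-]
After op 4 [order #3] limit_sell(price=102, qty=9): fills=none; bids=[-] asks=[#3:9@102]
After op 5 [order #4] market_buy(qty=7): fills=#4x#3:7@102; bids=[-] asks=[#3:2@102]
After op 6 [order #5] limit_sell(price=99, qty=5): fills=none; bids=[-] asks=[#5:5@99 #3:2@102]
After op 7 cancel(order #3): fills=none; bids=[-] asks=[#5:5@99]

Answer: bid=- ask=-
bid=104 ask=-
bid=- ask=-
bid=- ask=102
bid=- ask=102
bid=- ask=99
bid=- ask=99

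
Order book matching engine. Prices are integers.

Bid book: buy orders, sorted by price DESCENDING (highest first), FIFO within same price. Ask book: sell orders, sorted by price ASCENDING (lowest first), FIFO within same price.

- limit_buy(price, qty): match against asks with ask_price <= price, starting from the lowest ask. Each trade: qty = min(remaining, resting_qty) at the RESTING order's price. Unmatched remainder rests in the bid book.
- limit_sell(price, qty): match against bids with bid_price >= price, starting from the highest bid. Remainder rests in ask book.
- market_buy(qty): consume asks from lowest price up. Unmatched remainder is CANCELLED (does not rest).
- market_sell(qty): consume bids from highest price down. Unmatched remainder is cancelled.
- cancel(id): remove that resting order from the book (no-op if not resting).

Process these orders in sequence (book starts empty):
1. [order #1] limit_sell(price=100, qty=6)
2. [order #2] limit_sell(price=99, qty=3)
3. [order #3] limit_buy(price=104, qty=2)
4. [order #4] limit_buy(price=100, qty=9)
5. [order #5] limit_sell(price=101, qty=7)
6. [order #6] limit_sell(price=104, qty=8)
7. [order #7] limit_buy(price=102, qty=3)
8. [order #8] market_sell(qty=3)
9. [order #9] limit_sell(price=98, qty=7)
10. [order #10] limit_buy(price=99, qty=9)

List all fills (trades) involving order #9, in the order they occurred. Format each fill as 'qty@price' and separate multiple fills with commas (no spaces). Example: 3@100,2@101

After op 1 [order #1] limit_sell(price=100, qty=6): fills=none; bids=[-] asks=[#1:6@100]
After op 2 [order #2] limit_sell(price=99, qty=3): fills=none; bids=[-] asks=[#2:3@99 #1:6@100]
After op 3 [order #3] limit_buy(price=104, qty=2): fills=#3x#2:2@99; bids=[-] asks=[#2:1@99 #1:6@100]
After op 4 [order #4] limit_buy(price=100, qty=9): fills=#4x#2:1@99 #4x#1:6@100; bids=[#4:2@100] asks=[-]
After op 5 [order #5] limit_sell(price=101, qty=7): fills=none; bids=[#4:2@100] asks=[#5:7@101]
After op 6 [order #6] limit_sell(price=104, qty=8): fills=none; bids=[#4:2@100] asks=[#5:7@101 #6:8@104]
After op 7 [order #7] limit_buy(price=102, qty=3): fills=#7x#5:3@101; bids=[#4:2@100] asks=[#5:4@101 #6:8@104]
After op 8 [order #8] market_sell(qty=3): fills=#4x#8:2@100; bids=[-] asks=[#5:4@101 #6:8@104]
After op 9 [order #9] limit_sell(price=98, qty=7): fills=none; bids=[-] asks=[#9:7@98 #5:4@101 #6:8@104]
After op 10 [order #10] limit_buy(price=99, qty=9): fills=#10x#9:7@98; bids=[#10:2@99] asks=[#5:4@101 #6:8@104]

Answer: 7@98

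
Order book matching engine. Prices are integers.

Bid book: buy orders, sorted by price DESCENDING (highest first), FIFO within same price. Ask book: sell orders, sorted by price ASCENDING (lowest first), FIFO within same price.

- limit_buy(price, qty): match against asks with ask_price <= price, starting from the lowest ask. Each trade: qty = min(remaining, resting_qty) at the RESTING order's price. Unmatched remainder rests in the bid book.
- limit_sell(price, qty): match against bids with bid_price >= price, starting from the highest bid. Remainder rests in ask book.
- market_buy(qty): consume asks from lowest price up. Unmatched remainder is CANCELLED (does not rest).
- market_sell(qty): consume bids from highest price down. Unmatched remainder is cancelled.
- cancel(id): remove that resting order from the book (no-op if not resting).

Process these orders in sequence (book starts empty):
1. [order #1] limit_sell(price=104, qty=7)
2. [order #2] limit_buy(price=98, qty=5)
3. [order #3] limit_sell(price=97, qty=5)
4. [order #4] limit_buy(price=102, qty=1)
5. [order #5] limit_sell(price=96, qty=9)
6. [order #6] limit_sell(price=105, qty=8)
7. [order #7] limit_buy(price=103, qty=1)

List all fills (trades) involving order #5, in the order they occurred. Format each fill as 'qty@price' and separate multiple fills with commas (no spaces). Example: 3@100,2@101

Answer: 1@102,1@96

Derivation:
After op 1 [order #1] limit_sell(price=104, qty=7): fills=none; bids=[-] asks=[#1:7@104]
After op 2 [order #2] limit_buy(price=98, qty=5): fills=none; bids=[#2:5@98] asks=[#1:7@104]
After op 3 [order #3] limit_sell(price=97, qty=5): fills=#2x#3:5@98; bids=[-] asks=[#1:7@104]
After op 4 [order #4] limit_buy(price=102, qty=1): fills=none; bids=[#4:1@102] asks=[#1:7@104]
After op 5 [order #5] limit_sell(price=96, qty=9): fills=#4x#5:1@102; bids=[-] asks=[#5:8@96 #1:7@104]
After op 6 [order #6] limit_sell(price=105, qty=8): fills=none; bids=[-] asks=[#5:8@96 #1:7@104 #6:8@105]
After op 7 [order #7] limit_buy(price=103, qty=1): fills=#7x#5:1@96; bids=[-] asks=[#5:7@96 #1:7@104 #6:8@105]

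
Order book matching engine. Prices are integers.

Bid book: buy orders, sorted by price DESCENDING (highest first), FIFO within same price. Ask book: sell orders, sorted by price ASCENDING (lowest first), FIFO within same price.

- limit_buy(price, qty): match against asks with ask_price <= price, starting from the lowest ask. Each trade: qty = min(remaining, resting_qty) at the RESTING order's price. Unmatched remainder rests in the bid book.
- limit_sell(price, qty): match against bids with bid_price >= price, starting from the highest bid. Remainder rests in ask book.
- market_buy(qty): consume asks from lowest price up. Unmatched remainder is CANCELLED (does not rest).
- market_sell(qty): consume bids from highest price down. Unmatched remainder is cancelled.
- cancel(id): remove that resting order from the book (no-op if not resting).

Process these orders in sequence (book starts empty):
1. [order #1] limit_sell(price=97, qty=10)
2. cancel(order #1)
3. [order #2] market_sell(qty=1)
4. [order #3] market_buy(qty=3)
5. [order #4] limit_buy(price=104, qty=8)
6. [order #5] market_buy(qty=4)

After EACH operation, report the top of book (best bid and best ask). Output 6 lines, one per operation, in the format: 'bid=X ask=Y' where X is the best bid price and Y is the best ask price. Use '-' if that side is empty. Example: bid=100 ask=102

After op 1 [order #1] limit_sell(price=97, qty=10): fills=none; bids=[-] asks=[#1:10@97]
After op 2 cancel(order #1): fills=none; bids=[-] asks=[-]
After op 3 [order #2] market_sell(qty=1): fills=none; bids=[-] asks=[-]
After op 4 [order #3] market_buy(qty=3): fills=none; bids=[-] asks=[-]
After op 5 [order #4] limit_buy(price=104, qty=8): fills=none; bids=[#4:8@104] asks=[-]
After op 6 [order #5] market_buy(qty=4): fills=none; bids=[#4:8@104] asks=[-]

Answer: bid=- ask=97
bid=- ask=-
bid=- ask=-
bid=- ask=-
bid=104 ask=-
bid=104 ask=-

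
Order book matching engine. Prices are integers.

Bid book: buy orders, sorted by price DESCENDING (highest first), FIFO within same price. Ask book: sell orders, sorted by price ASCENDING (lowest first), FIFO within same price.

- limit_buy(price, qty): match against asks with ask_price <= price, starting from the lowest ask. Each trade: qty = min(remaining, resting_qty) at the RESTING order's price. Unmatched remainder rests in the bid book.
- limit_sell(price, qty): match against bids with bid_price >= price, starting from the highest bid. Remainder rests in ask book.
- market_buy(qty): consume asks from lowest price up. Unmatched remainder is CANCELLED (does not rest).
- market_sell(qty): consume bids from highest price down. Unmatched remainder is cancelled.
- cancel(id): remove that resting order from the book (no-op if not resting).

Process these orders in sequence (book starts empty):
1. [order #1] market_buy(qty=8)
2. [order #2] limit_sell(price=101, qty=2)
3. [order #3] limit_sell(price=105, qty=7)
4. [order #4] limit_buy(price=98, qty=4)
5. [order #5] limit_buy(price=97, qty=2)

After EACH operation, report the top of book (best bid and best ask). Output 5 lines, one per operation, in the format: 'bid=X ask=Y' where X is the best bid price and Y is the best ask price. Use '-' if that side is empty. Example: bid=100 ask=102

Answer: bid=- ask=-
bid=- ask=101
bid=- ask=101
bid=98 ask=101
bid=98 ask=101

Derivation:
After op 1 [order #1] market_buy(qty=8): fills=none; bids=[-] asks=[-]
After op 2 [order #2] limit_sell(price=101, qty=2): fills=none; bids=[-] asks=[#2:2@101]
After op 3 [order #3] limit_sell(price=105, qty=7): fills=none; bids=[-] asks=[#2:2@101 #3:7@105]
After op 4 [order #4] limit_buy(price=98, qty=4): fills=none; bids=[#4:4@98] asks=[#2:2@101 #3:7@105]
After op 5 [order #5] limit_buy(price=97, qty=2): fills=none; bids=[#4:4@98 #5:2@97] asks=[#2:2@101 #3:7@105]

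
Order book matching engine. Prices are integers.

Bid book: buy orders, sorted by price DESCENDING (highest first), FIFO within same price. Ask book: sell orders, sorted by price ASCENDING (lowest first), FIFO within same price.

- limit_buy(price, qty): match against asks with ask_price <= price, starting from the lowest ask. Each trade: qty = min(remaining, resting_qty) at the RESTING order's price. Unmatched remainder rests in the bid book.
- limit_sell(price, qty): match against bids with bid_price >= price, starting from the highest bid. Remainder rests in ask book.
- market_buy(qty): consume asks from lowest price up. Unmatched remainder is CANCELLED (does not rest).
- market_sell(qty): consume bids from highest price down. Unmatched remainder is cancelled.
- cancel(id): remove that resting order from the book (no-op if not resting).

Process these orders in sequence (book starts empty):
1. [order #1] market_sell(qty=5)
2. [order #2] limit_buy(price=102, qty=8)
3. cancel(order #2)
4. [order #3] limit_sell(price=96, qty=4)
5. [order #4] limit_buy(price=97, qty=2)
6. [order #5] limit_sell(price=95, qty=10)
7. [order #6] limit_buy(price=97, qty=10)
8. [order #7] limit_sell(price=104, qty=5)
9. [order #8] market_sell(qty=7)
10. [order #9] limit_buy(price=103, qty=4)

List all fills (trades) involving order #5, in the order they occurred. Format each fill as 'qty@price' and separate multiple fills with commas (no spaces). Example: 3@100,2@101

Answer: 10@95

Derivation:
After op 1 [order #1] market_sell(qty=5): fills=none; bids=[-] asks=[-]
After op 2 [order #2] limit_buy(price=102, qty=8): fills=none; bids=[#2:8@102] asks=[-]
After op 3 cancel(order #2): fills=none; bids=[-] asks=[-]
After op 4 [order #3] limit_sell(price=96, qty=4): fills=none; bids=[-] asks=[#3:4@96]
After op 5 [order #4] limit_buy(price=97, qty=2): fills=#4x#3:2@96; bids=[-] asks=[#3:2@96]
After op 6 [order #5] limit_sell(price=95, qty=10): fills=none; bids=[-] asks=[#5:10@95 #3:2@96]
After op 7 [order #6] limit_buy(price=97, qty=10): fills=#6x#5:10@95; bids=[-] asks=[#3:2@96]
After op 8 [order #7] limit_sell(price=104, qty=5): fills=none; bids=[-] asks=[#3:2@96 #7:5@104]
After op 9 [order #8] market_sell(qty=7): fills=none; bids=[-] asks=[#3:2@96 #7:5@104]
After op 10 [order #9] limit_buy(price=103, qty=4): fills=#9x#3:2@96; bids=[#9:2@103] asks=[#7:5@104]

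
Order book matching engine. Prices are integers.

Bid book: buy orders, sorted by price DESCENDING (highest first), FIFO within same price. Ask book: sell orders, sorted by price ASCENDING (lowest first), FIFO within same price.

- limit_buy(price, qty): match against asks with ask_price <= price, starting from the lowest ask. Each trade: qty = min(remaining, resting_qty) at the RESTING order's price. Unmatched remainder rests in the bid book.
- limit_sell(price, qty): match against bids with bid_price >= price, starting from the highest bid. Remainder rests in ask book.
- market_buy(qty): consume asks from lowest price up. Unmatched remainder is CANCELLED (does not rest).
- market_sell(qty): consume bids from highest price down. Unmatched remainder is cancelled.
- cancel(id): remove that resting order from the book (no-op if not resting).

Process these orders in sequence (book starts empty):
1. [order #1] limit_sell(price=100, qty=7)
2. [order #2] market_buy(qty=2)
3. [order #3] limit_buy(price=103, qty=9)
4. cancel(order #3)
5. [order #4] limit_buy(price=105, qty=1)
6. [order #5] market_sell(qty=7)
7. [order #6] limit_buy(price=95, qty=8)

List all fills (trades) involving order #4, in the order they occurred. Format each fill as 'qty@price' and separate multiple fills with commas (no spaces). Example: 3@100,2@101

Answer: 1@105

Derivation:
After op 1 [order #1] limit_sell(price=100, qty=7): fills=none; bids=[-] asks=[#1:7@100]
After op 2 [order #2] market_buy(qty=2): fills=#2x#1:2@100; bids=[-] asks=[#1:5@100]
After op 3 [order #3] limit_buy(price=103, qty=9): fills=#3x#1:5@100; bids=[#3:4@103] asks=[-]
After op 4 cancel(order #3): fills=none; bids=[-] asks=[-]
After op 5 [order #4] limit_buy(price=105, qty=1): fills=none; bids=[#4:1@105] asks=[-]
After op 6 [order #5] market_sell(qty=7): fills=#4x#5:1@105; bids=[-] asks=[-]
After op 7 [order #6] limit_buy(price=95, qty=8): fills=none; bids=[#6:8@95] asks=[-]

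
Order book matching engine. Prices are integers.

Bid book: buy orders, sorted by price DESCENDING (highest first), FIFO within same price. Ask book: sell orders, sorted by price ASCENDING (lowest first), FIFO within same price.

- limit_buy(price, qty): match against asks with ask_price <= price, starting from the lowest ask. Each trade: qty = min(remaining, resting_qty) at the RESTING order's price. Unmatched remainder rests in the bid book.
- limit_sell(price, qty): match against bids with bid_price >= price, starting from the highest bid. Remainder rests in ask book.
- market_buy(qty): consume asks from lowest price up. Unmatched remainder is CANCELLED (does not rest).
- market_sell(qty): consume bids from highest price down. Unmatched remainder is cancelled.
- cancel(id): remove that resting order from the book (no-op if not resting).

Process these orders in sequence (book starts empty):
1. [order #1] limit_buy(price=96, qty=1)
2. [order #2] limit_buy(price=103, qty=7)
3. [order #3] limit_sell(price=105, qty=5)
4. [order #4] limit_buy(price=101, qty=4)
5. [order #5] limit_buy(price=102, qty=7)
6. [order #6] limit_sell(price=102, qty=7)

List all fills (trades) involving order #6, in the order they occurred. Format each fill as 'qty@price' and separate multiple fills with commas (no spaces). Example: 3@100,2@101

Answer: 7@103

Derivation:
After op 1 [order #1] limit_buy(price=96, qty=1): fills=none; bids=[#1:1@96] asks=[-]
After op 2 [order #2] limit_buy(price=103, qty=7): fills=none; bids=[#2:7@103 #1:1@96] asks=[-]
After op 3 [order #3] limit_sell(price=105, qty=5): fills=none; bids=[#2:7@103 #1:1@96] asks=[#3:5@105]
After op 4 [order #4] limit_buy(price=101, qty=4): fills=none; bids=[#2:7@103 #4:4@101 #1:1@96] asks=[#3:5@105]
After op 5 [order #5] limit_buy(price=102, qty=7): fills=none; bids=[#2:7@103 #5:7@102 #4:4@101 #1:1@96] asks=[#3:5@105]
After op 6 [order #6] limit_sell(price=102, qty=7): fills=#2x#6:7@103; bids=[#5:7@102 #4:4@101 #1:1@96] asks=[#3:5@105]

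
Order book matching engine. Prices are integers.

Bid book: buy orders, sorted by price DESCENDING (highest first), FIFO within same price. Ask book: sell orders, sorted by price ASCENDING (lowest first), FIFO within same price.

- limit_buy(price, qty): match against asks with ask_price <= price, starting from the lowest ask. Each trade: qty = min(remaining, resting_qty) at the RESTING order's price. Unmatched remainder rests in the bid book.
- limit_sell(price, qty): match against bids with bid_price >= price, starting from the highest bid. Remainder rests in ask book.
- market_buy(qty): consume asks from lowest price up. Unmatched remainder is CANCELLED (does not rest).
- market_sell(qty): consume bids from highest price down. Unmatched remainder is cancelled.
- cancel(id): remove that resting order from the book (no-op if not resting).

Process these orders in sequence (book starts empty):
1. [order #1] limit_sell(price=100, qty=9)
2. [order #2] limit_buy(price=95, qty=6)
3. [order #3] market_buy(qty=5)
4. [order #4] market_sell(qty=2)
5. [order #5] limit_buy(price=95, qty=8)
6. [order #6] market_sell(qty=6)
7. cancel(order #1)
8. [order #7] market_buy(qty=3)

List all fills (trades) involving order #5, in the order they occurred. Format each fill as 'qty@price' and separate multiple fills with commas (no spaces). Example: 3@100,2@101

Answer: 2@95

Derivation:
After op 1 [order #1] limit_sell(price=100, qty=9): fills=none; bids=[-] asks=[#1:9@100]
After op 2 [order #2] limit_buy(price=95, qty=6): fills=none; bids=[#2:6@95] asks=[#1:9@100]
After op 3 [order #3] market_buy(qty=5): fills=#3x#1:5@100; bids=[#2:6@95] asks=[#1:4@100]
After op 4 [order #4] market_sell(qty=2): fills=#2x#4:2@95; bids=[#2:4@95] asks=[#1:4@100]
After op 5 [order #5] limit_buy(price=95, qty=8): fills=none; bids=[#2:4@95 #5:8@95] asks=[#1:4@100]
After op 6 [order #6] market_sell(qty=6): fills=#2x#6:4@95 #5x#6:2@95; bids=[#5:6@95] asks=[#1:4@100]
After op 7 cancel(order #1): fills=none; bids=[#5:6@95] asks=[-]
After op 8 [order #7] market_buy(qty=3): fills=none; bids=[#5:6@95] asks=[-]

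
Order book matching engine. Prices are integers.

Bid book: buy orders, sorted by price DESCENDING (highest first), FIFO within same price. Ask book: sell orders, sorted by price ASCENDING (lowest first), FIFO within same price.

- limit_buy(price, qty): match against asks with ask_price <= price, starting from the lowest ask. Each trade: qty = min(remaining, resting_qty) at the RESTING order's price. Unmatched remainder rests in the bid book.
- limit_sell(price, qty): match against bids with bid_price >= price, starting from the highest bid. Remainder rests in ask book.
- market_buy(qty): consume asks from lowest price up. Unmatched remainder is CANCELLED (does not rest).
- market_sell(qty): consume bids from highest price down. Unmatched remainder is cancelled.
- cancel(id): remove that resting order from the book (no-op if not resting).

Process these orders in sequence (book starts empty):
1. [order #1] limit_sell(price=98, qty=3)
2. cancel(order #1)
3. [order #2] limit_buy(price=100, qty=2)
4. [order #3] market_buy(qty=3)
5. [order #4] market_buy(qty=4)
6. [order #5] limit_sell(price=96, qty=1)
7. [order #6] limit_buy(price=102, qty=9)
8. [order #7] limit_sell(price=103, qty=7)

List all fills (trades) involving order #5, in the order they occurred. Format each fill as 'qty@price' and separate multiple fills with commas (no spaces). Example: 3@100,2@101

After op 1 [order #1] limit_sell(price=98, qty=3): fills=none; bids=[-] asks=[#1:3@98]
After op 2 cancel(order #1): fills=none; bids=[-] asks=[-]
After op 3 [order #2] limit_buy(price=100, qty=2): fills=none; bids=[#2:2@100] asks=[-]
After op 4 [order #3] market_buy(qty=3): fills=none; bids=[#2:2@100] asks=[-]
After op 5 [order #4] market_buy(qty=4): fills=none; bids=[#2:2@100] asks=[-]
After op 6 [order #5] limit_sell(price=96, qty=1): fills=#2x#5:1@100; bids=[#2:1@100] asks=[-]
After op 7 [order #6] limit_buy(price=102, qty=9): fills=none; bids=[#6:9@102 #2:1@100] asks=[-]
After op 8 [order #7] limit_sell(price=103, qty=7): fills=none; bids=[#6:9@102 #2:1@100] asks=[#7:7@103]

Answer: 1@100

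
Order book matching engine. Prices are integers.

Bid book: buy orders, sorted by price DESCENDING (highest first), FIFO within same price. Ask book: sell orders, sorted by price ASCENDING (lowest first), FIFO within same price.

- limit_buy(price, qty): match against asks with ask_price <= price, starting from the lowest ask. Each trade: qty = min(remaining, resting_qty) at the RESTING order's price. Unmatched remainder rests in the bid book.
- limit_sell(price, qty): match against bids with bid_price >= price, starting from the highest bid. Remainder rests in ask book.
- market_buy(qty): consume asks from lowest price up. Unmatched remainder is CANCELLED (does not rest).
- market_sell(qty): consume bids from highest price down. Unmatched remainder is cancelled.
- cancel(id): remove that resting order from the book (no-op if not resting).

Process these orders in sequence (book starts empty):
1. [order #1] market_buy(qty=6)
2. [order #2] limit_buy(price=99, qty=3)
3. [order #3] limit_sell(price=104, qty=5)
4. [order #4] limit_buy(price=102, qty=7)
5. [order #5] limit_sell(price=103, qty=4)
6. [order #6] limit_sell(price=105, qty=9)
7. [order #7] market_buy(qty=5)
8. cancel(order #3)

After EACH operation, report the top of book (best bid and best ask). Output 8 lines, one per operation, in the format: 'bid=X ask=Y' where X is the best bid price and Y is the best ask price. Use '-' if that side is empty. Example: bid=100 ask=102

After op 1 [order #1] market_buy(qty=6): fills=none; bids=[-] asks=[-]
After op 2 [order #2] limit_buy(price=99, qty=3): fills=none; bids=[#2:3@99] asks=[-]
After op 3 [order #3] limit_sell(price=104, qty=5): fills=none; bids=[#2:3@99] asks=[#3:5@104]
After op 4 [order #4] limit_buy(price=102, qty=7): fills=none; bids=[#4:7@102 #2:3@99] asks=[#3:5@104]
After op 5 [order #5] limit_sell(price=103, qty=4): fills=none; bids=[#4:7@102 #2:3@99] asks=[#5:4@103 #3:5@104]
After op 6 [order #6] limit_sell(price=105, qty=9): fills=none; bids=[#4:7@102 #2:3@99] asks=[#5:4@103 #3:5@104 #6:9@105]
After op 7 [order #7] market_buy(qty=5): fills=#7x#5:4@103 #7x#3:1@104; bids=[#4:7@102 #2:3@99] asks=[#3:4@104 #6:9@105]
After op 8 cancel(order #3): fills=none; bids=[#4:7@102 #2:3@99] asks=[#6:9@105]

Answer: bid=- ask=-
bid=99 ask=-
bid=99 ask=104
bid=102 ask=104
bid=102 ask=103
bid=102 ask=103
bid=102 ask=104
bid=102 ask=105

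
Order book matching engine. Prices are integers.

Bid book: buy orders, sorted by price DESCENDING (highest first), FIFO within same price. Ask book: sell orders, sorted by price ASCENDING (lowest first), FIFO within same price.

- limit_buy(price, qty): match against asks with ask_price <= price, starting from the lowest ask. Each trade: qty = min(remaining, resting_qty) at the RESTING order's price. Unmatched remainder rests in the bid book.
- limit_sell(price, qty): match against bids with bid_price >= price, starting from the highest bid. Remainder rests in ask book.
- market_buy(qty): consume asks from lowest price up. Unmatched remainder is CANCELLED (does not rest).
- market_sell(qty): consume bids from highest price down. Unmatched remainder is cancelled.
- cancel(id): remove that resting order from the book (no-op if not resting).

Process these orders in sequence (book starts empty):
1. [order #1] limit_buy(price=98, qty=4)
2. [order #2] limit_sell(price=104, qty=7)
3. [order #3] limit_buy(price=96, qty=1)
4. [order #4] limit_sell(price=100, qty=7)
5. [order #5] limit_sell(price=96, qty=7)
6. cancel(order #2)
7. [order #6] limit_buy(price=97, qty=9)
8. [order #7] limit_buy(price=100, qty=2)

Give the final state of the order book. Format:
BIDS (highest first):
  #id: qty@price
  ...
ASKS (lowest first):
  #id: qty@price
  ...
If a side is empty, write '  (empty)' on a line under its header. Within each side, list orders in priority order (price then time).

After op 1 [order #1] limit_buy(price=98, qty=4): fills=none; bids=[#1:4@98] asks=[-]
After op 2 [order #2] limit_sell(price=104, qty=7): fills=none; bids=[#1:4@98] asks=[#2:7@104]
After op 3 [order #3] limit_buy(price=96, qty=1): fills=none; bids=[#1:4@98 #3:1@96] asks=[#2:7@104]
After op 4 [order #4] limit_sell(price=100, qty=7): fills=none; bids=[#1:4@98 #3:1@96] asks=[#4:7@100 #2:7@104]
After op 5 [order #5] limit_sell(price=96, qty=7): fills=#1x#5:4@98 #3x#5:1@96; bids=[-] asks=[#5:2@96 #4:7@100 #2:7@104]
After op 6 cancel(order #2): fills=none; bids=[-] asks=[#5:2@96 #4:7@100]
After op 7 [order #6] limit_buy(price=97, qty=9): fills=#6x#5:2@96; bids=[#6:7@97] asks=[#4:7@100]
After op 8 [order #7] limit_buy(price=100, qty=2): fills=#7x#4:2@100; bids=[#6:7@97] asks=[#4:5@100]

Answer: BIDS (highest first):
  #6: 7@97
ASKS (lowest first):
  #4: 5@100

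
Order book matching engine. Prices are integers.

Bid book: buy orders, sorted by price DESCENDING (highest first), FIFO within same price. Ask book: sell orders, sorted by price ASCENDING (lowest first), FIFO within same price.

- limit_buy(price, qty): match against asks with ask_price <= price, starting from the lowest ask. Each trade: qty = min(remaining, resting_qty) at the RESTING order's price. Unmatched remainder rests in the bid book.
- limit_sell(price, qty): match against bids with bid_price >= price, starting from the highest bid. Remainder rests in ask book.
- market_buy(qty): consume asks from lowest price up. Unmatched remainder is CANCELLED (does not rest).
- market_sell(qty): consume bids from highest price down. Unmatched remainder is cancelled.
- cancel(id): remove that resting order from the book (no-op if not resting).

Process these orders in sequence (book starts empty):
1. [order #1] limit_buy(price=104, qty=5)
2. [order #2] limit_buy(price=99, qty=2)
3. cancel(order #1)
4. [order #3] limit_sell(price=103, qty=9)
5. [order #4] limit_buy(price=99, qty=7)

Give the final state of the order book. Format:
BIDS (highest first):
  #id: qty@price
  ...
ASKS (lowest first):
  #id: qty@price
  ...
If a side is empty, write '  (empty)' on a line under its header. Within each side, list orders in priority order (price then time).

Answer: BIDS (highest first):
  #2: 2@99
  #4: 7@99
ASKS (lowest first):
  #3: 9@103

Derivation:
After op 1 [order #1] limit_buy(price=104, qty=5): fills=none; bids=[#1:5@104] asks=[-]
After op 2 [order #2] limit_buy(price=99, qty=2): fills=none; bids=[#1:5@104 #2:2@99] asks=[-]
After op 3 cancel(order #1): fills=none; bids=[#2:2@99] asks=[-]
After op 4 [order #3] limit_sell(price=103, qty=9): fills=none; bids=[#2:2@99] asks=[#3:9@103]
After op 5 [order #4] limit_buy(price=99, qty=7): fills=none; bids=[#2:2@99 #4:7@99] asks=[#3:9@103]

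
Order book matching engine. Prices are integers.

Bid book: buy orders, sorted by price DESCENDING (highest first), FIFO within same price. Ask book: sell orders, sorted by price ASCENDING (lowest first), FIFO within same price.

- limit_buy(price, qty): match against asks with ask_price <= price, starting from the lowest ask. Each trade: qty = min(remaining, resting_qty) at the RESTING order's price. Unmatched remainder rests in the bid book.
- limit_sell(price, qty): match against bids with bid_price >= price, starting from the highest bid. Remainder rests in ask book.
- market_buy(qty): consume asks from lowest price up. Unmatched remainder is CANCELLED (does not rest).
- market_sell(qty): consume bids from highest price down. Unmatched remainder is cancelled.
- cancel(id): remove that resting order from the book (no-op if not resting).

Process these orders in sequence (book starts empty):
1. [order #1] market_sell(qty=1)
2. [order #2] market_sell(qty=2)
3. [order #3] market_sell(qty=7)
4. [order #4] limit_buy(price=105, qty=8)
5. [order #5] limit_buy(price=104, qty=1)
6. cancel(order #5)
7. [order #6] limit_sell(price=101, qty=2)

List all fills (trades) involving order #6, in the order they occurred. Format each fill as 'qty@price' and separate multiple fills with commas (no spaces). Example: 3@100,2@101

Answer: 2@105

Derivation:
After op 1 [order #1] market_sell(qty=1): fills=none; bids=[-] asks=[-]
After op 2 [order #2] market_sell(qty=2): fills=none; bids=[-] asks=[-]
After op 3 [order #3] market_sell(qty=7): fills=none; bids=[-] asks=[-]
After op 4 [order #4] limit_buy(price=105, qty=8): fills=none; bids=[#4:8@105] asks=[-]
After op 5 [order #5] limit_buy(price=104, qty=1): fills=none; bids=[#4:8@105 #5:1@104] asks=[-]
After op 6 cancel(order #5): fills=none; bids=[#4:8@105] asks=[-]
After op 7 [order #6] limit_sell(price=101, qty=2): fills=#4x#6:2@105; bids=[#4:6@105] asks=[-]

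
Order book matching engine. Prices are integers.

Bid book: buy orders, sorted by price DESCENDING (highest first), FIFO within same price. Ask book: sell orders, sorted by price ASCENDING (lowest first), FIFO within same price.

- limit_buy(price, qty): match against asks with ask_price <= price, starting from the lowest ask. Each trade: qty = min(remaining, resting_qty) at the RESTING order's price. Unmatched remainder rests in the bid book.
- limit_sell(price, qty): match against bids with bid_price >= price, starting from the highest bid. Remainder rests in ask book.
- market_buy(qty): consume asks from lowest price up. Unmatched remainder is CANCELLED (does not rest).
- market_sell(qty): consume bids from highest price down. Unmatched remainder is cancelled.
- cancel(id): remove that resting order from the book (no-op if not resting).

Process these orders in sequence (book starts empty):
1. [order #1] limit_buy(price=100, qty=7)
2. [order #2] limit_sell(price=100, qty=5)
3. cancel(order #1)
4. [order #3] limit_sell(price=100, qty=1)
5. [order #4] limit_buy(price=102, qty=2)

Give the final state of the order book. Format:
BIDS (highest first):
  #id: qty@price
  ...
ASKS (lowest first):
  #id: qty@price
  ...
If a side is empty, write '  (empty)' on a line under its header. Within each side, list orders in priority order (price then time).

Answer: BIDS (highest first):
  #4: 1@102
ASKS (lowest first):
  (empty)

Derivation:
After op 1 [order #1] limit_buy(price=100, qty=7): fills=none; bids=[#1:7@100] asks=[-]
After op 2 [order #2] limit_sell(price=100, qty=5): fills=#1x#2:5@100; bids=[#1:2@100] asks=[-]
After op 3 cancel(order #1): fills=none; bids=[-] asks=[-]
After op 4 [order #3] limit_sell(price=100, qty=1): fills=none; bids=[-] asks=[#3:1@100]
After op 5 [order #4] limit_buy(price=102, qty=2): fills=#4x#3:1@100; bids=[#4:1@102] asks=[-]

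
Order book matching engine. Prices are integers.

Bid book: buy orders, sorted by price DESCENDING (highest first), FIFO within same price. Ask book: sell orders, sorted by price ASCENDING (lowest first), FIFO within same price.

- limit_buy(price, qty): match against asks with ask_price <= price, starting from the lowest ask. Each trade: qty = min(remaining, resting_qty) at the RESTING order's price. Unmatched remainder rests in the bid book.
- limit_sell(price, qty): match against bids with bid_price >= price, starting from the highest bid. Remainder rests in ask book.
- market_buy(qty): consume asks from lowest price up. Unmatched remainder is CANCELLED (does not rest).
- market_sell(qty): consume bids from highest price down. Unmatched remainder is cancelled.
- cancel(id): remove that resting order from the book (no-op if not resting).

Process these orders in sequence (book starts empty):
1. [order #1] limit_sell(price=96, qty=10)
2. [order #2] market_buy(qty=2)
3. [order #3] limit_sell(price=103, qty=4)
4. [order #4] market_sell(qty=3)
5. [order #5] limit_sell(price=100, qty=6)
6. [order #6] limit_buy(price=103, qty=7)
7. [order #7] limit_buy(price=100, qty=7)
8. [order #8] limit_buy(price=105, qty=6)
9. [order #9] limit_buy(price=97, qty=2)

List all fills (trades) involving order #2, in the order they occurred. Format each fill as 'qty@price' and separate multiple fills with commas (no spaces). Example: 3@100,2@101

After op 1 [order #1] limit_sell(price=96, qty=10): fills=none; bids=[-] asks=[#1:10@96]
After op 2 [order #2] market_buy(qty=2): fills=#2x#1:2@96; bids=[-] asks=[#1:8@96]
After op 3 [order #3] limit_sell(price=103, qty=4): fills=none; bids=[-] asks=[#1:8@96 #3:4@103]
After op 4 [order #4] market_sell(qty=3): fills=none; bids=[-] asks=[#1:8@96 #3:4@103]
After op 5 [order #5] limit_sell(price=100, qty=6): fills=none; bids=[-] asks=[#1:8@96 #5:6@100 #3:4@103]
After op 6 [order #6] limit_buy(price=103, qty=7): fills=#6x#1:7@96; bids=[-] asks=[#1:1@96 #5:6@100 #3:4@103]
After op 7 [order #7] limit_buy(price=100, qty=7): fills=#7x#1:1@96 #7x#5:6@100; bids=[-] asks=[#3:4@103]
After op 8 [order #8] limit_buy(price=105, qty=6): fills=#8x#3:4@103; bids=[#8:2@105] asks=[-]
After op 9 [order #9] limit_buy(price=97, qty=2): fills=none; bids=[#8:2@105 #9:2@97] asks=[-]

Answer: 2@96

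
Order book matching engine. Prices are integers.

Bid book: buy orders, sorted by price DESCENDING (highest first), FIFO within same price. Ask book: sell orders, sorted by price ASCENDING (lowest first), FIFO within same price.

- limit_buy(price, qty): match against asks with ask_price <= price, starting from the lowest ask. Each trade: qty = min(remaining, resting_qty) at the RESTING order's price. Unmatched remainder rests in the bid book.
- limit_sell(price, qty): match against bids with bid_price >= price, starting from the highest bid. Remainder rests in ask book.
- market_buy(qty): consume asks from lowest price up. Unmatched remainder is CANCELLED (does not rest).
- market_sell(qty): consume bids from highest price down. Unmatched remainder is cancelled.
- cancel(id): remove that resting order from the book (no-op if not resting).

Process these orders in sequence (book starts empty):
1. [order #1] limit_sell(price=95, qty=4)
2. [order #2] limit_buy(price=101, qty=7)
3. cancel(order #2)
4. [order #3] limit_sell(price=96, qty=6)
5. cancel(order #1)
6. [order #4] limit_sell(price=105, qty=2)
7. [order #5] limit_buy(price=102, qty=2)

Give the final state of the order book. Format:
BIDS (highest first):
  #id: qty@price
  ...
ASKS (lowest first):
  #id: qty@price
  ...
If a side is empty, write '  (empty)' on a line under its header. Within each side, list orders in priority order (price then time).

Answer: BIDS (highest first):
  (empty)
ASKS (lowest first):
  #3: 4@96
  #4: 2@105

Derivation:
After op 1 [order #1] limit_sell(price=95, qty=4): fills=none; bids=[-] asks=[#1:4@95]
After op 2 [order #2] limit_buy(price=101, qty=7): fills=#2x#1:4@95; bids=[#2:3@101] asks=[-]
After op 3 cancel(order #2): fills=none; bids=[-] asks=[-]
After op 4 [order #3] limit_sell(price=96, qty=6): fills=none; bids=[-] asks=[#3:6@96]
After op 5 cancel(order #1): fills=none; bids=[-] asks=[#3:6@96]
After op 6 [order #4] limit_sell(price=105, qty=2): fills=none; bids=[-] asks=[#3:6@96 #4:2@105]
After op 7 [order #5] limit_buy(price=102, qty=2): fills=#5x#3:2@96; bids=[-] asks=[#3:4@96 #4:2@105]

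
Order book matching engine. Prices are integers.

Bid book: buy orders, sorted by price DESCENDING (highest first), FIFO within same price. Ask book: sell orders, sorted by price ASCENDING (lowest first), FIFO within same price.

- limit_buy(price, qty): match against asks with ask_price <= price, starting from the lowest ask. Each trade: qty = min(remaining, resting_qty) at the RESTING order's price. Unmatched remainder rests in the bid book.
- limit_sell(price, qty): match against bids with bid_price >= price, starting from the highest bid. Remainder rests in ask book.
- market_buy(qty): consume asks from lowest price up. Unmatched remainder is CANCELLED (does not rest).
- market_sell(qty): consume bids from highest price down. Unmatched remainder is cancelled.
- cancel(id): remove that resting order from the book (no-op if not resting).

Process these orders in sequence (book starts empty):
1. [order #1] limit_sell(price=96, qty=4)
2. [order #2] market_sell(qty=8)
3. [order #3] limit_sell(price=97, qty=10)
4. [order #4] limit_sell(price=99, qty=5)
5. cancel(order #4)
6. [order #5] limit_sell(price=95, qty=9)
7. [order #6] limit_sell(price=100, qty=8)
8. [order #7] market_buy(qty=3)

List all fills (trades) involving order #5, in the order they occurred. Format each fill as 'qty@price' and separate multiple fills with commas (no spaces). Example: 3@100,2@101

After op 1 [order #1] limit_sell(price=96, qty=4): fills=none; bids=[-] asks=[#1:4@96]
After op 2 [order #2] market_sell(qty=8): fills=none; bids=[-] asks=[#1:4@96]
After op 3 [order #3] limit_sell(price=97, qty=10): fills=none; bids=[-] asks=[#1:4@96 #3:10@97]
After op 4 [order #4] limit_sell(price=99, qty=5): fills=none; bids=[-] asks=[#1:4@96 #3:10@97 #4:5@99]
After op 5 cancel(order #4): fills=none; bids=[-] asks=[#1:4@96 #3:10@97]
After op 6 [order #5] limit_sell(price=95, qty=9): fills=none; bids=[-] asks=[#5:9@95 #1:4@96 #3:10@97]
After op 7 [order #6] limit_sell(price=100, qty=8): fills=none; bids=[-] asks=[#5:9@95 #1:4@96 #3:10@97 #6:8@100]
After op 8 [order #7] market_buy(qty=3): fills=#7x#5:3@95; bids=[-] asks=[#5:6@95 #1:4@96 #3:10@97 #6:8@100]

Answer: 3@95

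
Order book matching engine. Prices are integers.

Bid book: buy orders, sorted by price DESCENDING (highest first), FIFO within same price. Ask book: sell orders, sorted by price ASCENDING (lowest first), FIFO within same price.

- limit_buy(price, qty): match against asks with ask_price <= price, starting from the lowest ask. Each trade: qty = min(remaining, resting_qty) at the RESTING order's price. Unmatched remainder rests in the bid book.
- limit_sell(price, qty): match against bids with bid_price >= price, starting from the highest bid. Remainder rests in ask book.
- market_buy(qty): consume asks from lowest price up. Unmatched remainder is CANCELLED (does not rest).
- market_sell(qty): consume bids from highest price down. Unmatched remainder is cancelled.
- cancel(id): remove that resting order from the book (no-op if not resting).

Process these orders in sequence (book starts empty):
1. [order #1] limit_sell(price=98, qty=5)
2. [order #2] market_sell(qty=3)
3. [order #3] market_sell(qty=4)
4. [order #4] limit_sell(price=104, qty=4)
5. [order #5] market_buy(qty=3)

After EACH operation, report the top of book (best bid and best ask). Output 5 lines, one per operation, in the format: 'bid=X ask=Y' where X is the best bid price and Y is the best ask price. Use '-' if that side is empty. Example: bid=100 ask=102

After op 1 [order #1] limit_sell(price=98, qty=5): fills=none; bids=[-] asks=[#1:5@98]
After op 2 [order #2] market_sell(qty=3): fills=none; bids=[-] asks=[#1:5@98]
After op 3 [order #3] market_sell(qty=4): fills=none; bids=[-] asks=[#1:5@98]
After op 4 [order #4] limit_sell(price=104, qty=4): fills=none; bids=[-] asks=[#1:5@98 #4:4@104]
After op 5 [order #5] market_buy(qty=3): fills=#5x#1:3@98; bids=[-] asks=[#1:2@98 #4:4@104]

Answer: bid=- ask=98
bid=- ask=98
bid=- ask=98
bid=- ask=98
bid=- ask=98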